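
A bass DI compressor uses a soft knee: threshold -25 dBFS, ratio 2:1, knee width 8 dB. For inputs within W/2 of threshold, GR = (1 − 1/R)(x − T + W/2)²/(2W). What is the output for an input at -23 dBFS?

-24.125 dBFS

x − T + W/2 = -23 − (-25) + 4 = 6.
GR = (1 − 1/2) × 6² / 16 = 0.5 × 36 / 16 = 1.125 dB.
Output = -23 − 1.125 = -24.125 dBFS.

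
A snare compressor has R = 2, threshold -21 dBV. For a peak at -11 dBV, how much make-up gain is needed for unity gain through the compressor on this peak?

5 dB

Overshoot 10 dB → 10/2 = 5 dB after compression, so the compressed level is -21 + 5 = -16 dBV.
Make-up = target − compressed = -11 − (-16) = 5 dB.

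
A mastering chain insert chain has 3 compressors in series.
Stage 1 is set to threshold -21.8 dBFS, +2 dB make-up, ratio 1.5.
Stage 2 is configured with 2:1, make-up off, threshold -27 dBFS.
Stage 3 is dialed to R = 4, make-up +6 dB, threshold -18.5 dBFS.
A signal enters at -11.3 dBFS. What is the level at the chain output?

Stage 1: -11.3 dBFS is 10.5 dB over -21.8 dBFS; at 1.5:1 that becomes 7 dB over, giving -14.8 dBFS; +2 dB make-up → -12.8 dBFS.
Stage 2: -12.8 dBFS is 14.2 dB over -27 dBFS; at 2:1 that becomes 7.1 dB over, giving -19.9 dBFS.
Stage 3: -19.9 dBFS is at or below the -18.5 dBFS threshold — no compression; make-up brings it to -13.9 dBFS.

-13.9 dBFS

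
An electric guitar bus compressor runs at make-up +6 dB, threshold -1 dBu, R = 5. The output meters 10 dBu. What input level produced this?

Remove make-up: 10 − 6 = 4 dBu.
That's 5 dB above the -1 dBu threshold.
Undo the ratio: input overshoot = 5 × 5 = 25 dB, giving input = 24 dBu.

24 dBu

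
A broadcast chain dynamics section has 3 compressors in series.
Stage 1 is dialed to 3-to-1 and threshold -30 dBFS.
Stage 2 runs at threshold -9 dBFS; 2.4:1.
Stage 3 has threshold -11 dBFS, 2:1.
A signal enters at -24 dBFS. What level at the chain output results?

Stage 1: overshoot 6 dB → 6/3 = 2 dB → -28 dBFS.
Stage 2: below threshold (-28 ≤ -9); passes unchanged; output -28 dBFS.
Stage 3: -28 dBFS is at or below the -11 dBFS threshold — no compression; output -28 dBFS.

-28 dBFS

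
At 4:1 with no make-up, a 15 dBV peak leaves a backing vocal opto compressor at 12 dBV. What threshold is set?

Gain reduction = 15 − 12 = 3 dB; output overshoot = GR / (R − 1) = 3 / 3 = 1 dB.
Threshold = output − output overshoot = 12 − 1 = 11 dBV.

11 dBV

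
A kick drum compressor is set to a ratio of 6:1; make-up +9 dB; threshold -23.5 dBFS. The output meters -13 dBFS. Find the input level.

-14.5 dBFS

Before make-up, the level was -13 − 9 = -22 dBFS.
That's 1.5 dB above the -23.5 dBFS threshold.
Before 6:1 compression the overshoot was 1.5 × 6 = 9 dB, so input = -23.5 + 9 = -14.5 dBFS.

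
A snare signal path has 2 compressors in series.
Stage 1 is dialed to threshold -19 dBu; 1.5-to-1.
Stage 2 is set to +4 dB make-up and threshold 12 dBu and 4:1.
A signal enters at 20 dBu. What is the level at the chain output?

11 dBu

Stage 1: overshoot 39 dB → 39/1.5 = 26 dB → 7 dBu.
Stage 2: below threshold (7 ≤ 12); passes unchanged; make-up brings it to 11 dBu.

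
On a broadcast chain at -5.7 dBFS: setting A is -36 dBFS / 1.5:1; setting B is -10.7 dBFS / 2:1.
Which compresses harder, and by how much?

A: GR = 30.3 − 30.3/1.5 = 10.1 dB.
B: GR = 5 − 5/2 = 2.5 dB.
A reduces 7.6 dB more.

A, by 7.6 dB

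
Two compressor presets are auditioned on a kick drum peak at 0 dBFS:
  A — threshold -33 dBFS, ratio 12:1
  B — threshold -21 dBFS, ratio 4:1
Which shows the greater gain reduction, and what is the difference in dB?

A: GR = 33 − 33/12 = 30.25 dB.
B: GR = 21 − 21/4 = 15.75 dB.
A reduces 14.5 dB more.

A, by 14.5 dB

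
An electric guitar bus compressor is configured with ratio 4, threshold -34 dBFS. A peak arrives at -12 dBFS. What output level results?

-28.5 dBFS

Overshoot: -12 − (-34) = 22 dB.
4:1 compression reduces that to 22/4 = 5.5 dB over.
So the level is -34 + 5.5 = -28.5 dBFS.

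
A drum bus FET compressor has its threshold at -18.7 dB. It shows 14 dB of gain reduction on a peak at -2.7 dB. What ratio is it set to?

Input overshoot = -2.7 − (-18.7) = 16 dB.
Output overshoot = 16 − 14 = 2 dB.
Ratio = input overshoot / output overshoot = 16 / 2 = 8.

8:1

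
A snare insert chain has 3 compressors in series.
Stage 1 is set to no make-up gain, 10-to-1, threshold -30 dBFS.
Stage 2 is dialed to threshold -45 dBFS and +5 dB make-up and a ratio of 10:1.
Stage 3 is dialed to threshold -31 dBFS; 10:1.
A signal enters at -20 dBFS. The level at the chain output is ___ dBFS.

Stage 1: -20 dBFS is 10 dB over -30 dBFS; at 10:1 that becomes 1 dB over, giving -29 dBFS.
Stage 2: 16 dB above -45 dBFS, reduced 10:1 to 1.6 dB above → -43.4 dBFS; +5 dB make-up → -38.4 dBFS.
Stage 3: -38.4 dBFS is at or below the -31 dBFS threshold — no compression; output -38.4 dBFS.

-38.4 dBFS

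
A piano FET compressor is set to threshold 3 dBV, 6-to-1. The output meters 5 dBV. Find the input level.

That's 2 dB above the 3 dBV threshold.
Input overshoot = R × output overshoot = 12 dB → input = 3 + 12 = 15 dBV.

15 dBV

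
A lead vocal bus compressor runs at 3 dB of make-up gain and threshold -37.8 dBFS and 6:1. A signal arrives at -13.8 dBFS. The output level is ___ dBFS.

-30.8 dBFS

The input is 24 dB above the -37.8 dBFS threshold.
6:1 compression reduces that to 24/6 = 4 dB over.
That puts the output at -33.8 dBFS; make-up adds 3 dB, giving -30.8 dBFS.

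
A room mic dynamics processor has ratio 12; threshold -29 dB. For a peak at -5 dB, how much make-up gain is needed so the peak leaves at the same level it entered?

22 dB

Without make-up, output = threshold + overshoot/12 = -29 + 2 = -27 dB.
Gap to target: 22 dB.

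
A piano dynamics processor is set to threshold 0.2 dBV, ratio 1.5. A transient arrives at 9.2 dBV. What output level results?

The input is 9 dB above the 0.2 dBV threshold.
At 1.5:1 the overshoot is divided by 1.5, leaving 6 dB above threshold.
Output = 0.2 + 6 = 6.2 dBV.

6.2 dBV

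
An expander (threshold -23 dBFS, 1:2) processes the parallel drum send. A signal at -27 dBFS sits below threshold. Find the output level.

-31 dBFS

Below threshold, a 1:2 expander applies gain = (2−1)×(T − x) of attenuation.
(2−1) × 4 = 4 dB, so output = -27 − 4 = -31 dBFS.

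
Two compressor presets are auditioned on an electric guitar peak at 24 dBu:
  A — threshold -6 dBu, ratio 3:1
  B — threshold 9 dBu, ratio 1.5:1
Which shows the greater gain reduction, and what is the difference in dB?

A, by 15 dB

A: GR = 30 − 30/3 = 20 dB.
B: GR = 15 − 15/1.5 = 5 dB.
Difference: 15 dB in favour of A.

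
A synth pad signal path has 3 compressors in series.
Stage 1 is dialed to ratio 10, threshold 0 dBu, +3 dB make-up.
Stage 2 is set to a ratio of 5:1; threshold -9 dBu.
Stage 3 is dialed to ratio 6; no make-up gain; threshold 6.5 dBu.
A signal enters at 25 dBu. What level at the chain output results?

-6.1 dBu

Stage 1: 25 dB above 0 dBu, reduced 10:1 to 2.5 dB above → 2.5 dBu; +3 dB make-up → 5.5 dBu.
Stage 2: 14.5 dB above -9 dBu, reduced 5:1 to 2.9 dB above → -6.1 dBu.
Stage 3: -6.1 dBu ≤ 6.5 dBu, so stage 3 doesn't engage; output -6.1 dBu.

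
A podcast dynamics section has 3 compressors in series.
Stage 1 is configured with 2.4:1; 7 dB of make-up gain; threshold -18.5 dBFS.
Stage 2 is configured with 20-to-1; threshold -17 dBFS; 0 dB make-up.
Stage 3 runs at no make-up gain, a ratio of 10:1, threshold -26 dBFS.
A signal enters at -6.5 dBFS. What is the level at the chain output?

Stage 1: 12 dB above -18.5 dBFS, reduced 2.4:1 to 5 dB above → -13.5 dBFS; +7 dB make-up → -6.5 dBFS.
Stage 2: overshoot 10.5 dB → 10.5/20 = 0.525 dB → -16.475 dBFS.
Stage 3: -16.475 dBFS is 9.525 dB over -26 dBFS; at 10:1 that becomes 0.9525 dB over, giving -25.0475 dBFS.

-25.0475 dBFS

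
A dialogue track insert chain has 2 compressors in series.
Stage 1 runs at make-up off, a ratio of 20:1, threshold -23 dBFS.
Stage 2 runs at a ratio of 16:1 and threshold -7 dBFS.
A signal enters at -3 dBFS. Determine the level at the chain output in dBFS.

Stage 1: -3 dBFS is 20 dB over -23 dBFS; at 20:1 that becomes 1 dB over, giving -22 dBFS.
Stage 2: below threshold (-22 ≤ -7); passes unchanged; output -22 dBFS.

-22 dBFS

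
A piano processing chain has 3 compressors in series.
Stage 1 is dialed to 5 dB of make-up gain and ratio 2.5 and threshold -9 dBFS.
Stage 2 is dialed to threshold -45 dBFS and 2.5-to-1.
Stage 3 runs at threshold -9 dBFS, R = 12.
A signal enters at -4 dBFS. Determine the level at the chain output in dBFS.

Stage 1: -4 dBFS is 5 dB over -9 dBFS; at 2.5:1 that becomes 2 dB over, giving -7 dBFS; +5 dB make-up → -2 dBFS.
Stage 2: -2 dBFS is 43 dB over -45 dBFS; at 2.5:1 that becomes 17.2 dB over, giving -27.8 dBFS.
Stage 3: -27.8 dBFS is at or below the -9 dBFS threshold — no compression; output -27.8 dBFS.

-27.8 dBFS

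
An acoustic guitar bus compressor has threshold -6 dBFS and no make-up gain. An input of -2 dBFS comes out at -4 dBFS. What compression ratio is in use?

Input overshoot = -2 − (-6) = 4 dB; output overshoot = -4 − (-6) = 2 dB.
Ratio = 4 / 2 = 2.

2:1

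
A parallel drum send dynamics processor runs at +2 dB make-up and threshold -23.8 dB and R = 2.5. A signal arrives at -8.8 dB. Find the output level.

-15.8 dB

Overshoot: -8.8 − (-23.8) = 15 dB.
At 2.5:1 the overshoot is divided by 2.5, leaving 6 dB above threshold.
So the level is -23.8 + 6 = -17.8 dB; make-up adds 2 dB, giving -15.8 dB.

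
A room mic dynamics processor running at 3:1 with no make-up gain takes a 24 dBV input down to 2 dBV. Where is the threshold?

-9 dBV

Gain reduction = 24 − 2 = 22 dB; output overshoot = GR / (R − 1) = 22 / 2 = 11 dB.
Threshold = output − output overshoot = 2 − 11 = -9 dBV.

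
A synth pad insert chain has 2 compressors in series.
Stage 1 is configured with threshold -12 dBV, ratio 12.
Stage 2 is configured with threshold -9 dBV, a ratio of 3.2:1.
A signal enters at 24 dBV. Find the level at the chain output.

-9 dBV

Stage 1: 36 dB above -12 dBV, reduced 12:1 to 3 dB above → -9 dBV.
Stage 2: -9 dBV is at or below the -9 dBV threshold — no compression; output -9 dBV.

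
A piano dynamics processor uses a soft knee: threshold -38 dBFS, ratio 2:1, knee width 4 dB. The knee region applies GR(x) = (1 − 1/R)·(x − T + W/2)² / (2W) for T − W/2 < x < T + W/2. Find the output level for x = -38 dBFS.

-38.25 dBFS

x − T + W/2 = -38 − (-38) + 2 = 2.
GR = (1 − 1/2) × 2² / 8 = 0.5 × 4 / 8 = 0.25 dB.
Output = -38 − 0.25 = -38.25 dBFS.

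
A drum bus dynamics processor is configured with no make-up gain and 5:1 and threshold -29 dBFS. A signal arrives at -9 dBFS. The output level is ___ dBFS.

Overshoot: -9 − (-29) = 20 dB.
5:1 compression reduces that to 20/5 = 4 dB over.
That puts the output at -25 dBFS.

-25 dBFS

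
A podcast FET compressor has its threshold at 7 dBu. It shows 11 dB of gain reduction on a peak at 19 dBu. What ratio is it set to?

12:1

Input overshoot = 19 − 7 = 12 dB.
Output overshoot = 12 − 11 = 1 dB.
Ratio = input overshoot / output overshoot = 12 / 1 = 12.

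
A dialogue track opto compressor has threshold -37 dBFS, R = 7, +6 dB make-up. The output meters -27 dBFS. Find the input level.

-9 dBFS

Remove make-up: -27 − 6 = -33 dBFS.
Post-compression overshoot = -33 − (-37) = 4 dB.
Undo the ratio: input overshoot = 4 × 7 = 28 dB, giving input = -9 dBFS.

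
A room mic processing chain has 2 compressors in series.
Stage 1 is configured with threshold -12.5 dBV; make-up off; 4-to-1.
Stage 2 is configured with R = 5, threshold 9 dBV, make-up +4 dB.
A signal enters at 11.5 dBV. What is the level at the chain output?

Stage 1: overshoot 24 dB → 24/4 = 6 dB → -6.5 dBV.
Stage 2: -6.5 dBV is at or below the 9 dBV threshold — no compression; make-up brings it to -2.5 dBV.

-2.5 dBV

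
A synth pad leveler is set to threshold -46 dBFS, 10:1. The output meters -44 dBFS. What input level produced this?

-26 dBFS

The compressed level sits -44 − (-46) = 2 dB over threshold.
Undo the ratio: input overshoot = 2 × 10 = 20 dB, giving input = -26 dBFS.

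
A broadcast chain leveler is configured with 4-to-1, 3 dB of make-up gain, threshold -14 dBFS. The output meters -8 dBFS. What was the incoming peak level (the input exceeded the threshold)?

Remove make-up: -8 − 3 = -11 dBFS.
Post-compression overshoot = -11 − (-14) = 3 dB.
Before 4:1 compression the overshoot was 3 × 4 = 12 dB, so input = -14 + 12 = -2 dBFS.

-2 dBFS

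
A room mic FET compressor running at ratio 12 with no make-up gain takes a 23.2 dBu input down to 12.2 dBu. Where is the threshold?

11.2 dBu

Gain reduction = 23.2 − 12.2 = 11 dB; output overshoot = GR / (R − 1) = 11 / 11 = 1 dB.
Threshold = output − output overshoot = 12.2 − 1 = 11.2 dBu.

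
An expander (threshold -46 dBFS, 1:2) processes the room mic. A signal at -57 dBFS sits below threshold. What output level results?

Below threshold, a 1:2 expander applies gain = (2−1)×(T − x) of attenuation.
(2−1) × 11 = 11 dB, so output = -57 − 11 = -68 dBFS.

-68 dBFS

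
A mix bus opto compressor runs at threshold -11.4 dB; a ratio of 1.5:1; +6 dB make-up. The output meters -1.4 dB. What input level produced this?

-5.4 dB

Remove make-up: -1.4 − 6 = -7.4 dB.
The compressed level sits -7.4 − (-11.4) = 4 dB over threshold.
Before 1.5:1 compression the overshoot was 4 × 1.5 = 6 dB, so input = -11.4 + 6 = -5.4 dB.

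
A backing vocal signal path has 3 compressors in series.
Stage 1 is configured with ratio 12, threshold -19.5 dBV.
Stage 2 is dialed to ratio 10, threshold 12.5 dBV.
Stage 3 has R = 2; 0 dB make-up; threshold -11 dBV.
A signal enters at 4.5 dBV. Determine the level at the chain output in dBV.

-17.5 dBV

Stage 1: 24 dB above -19.5 dBV, reduced 12:1 to 2 dB above → -17.5 dBV.
Stage 2: -17.5 dBV ≤ 12.5 dBV, so stage 2 doesn't engage; output -17.5 dBV.
Stage 3: below threshold (-17.5 ≤ -11); passes unchanged; output -17.5 dBV.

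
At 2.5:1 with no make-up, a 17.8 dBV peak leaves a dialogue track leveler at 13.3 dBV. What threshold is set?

Let T be the threshold. Output overshoot = (input overshoot)/R, so 13.3 − T = (17.8 − T)/2.5.
2.5·(13.3 − T) = 17.8 − T → 1.5·T = 33.25 − 17.8 = 15.45.
T = 15.45/1.5 = 10.3 dBV.

10.3 dBV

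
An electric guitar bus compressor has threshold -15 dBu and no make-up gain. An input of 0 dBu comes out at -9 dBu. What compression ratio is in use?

Input overshoot = 0 − (-15) = 15 dB; output overshoot = -9 − (-15) = 6 dB.
Ratio = 15 / 6 = 2.5.

2.5:1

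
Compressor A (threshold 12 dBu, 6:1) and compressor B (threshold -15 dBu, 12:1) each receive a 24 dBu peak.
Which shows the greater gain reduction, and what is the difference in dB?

B, by 25.75 dB

A: overshoot 12 dB → output overshoot 2 dB → GR 10 dB.
B: overshoot 39 dB → output overshoot 3.25 dB → GR 35.75 dB.
B applies 25.75 dB more gain reduction.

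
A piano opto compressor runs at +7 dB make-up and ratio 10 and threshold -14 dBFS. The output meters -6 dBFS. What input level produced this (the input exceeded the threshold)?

-4 dBFS

Remove make-up: -6 − 7 = -13 dBFS.
That's 1 dB above the -14 dBFS threshold.
Undo the ratio: input overshoot = 1 × 10 = 10 dB, giving input = -4 dBFS.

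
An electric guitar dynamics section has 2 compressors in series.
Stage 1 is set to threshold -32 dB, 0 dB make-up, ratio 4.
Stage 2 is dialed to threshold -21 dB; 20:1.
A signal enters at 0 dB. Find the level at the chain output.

-24 dB

Stage 1: 32 dB above -32 dB, reduced 4:1 to 8 dB above → -24 dB.
Stage 2: -24 dB ≤ -21 dB, so stage 2 doesn't engage; output -24 dB.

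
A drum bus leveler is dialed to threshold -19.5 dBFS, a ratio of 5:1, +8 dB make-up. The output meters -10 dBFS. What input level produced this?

Remove make-up: -10 − 8 = -18 dBFS.
That's 1.5 dB above the -19.5 dBFS threshold.
Undo the ratio: input overshoot = 1.5 × 5 = 7.5 dB, giving input = -12 dBFS.

-12 dBFS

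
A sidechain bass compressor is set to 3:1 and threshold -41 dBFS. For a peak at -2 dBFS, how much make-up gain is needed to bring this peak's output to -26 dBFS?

Overshoot 39 dB → 39/3 = 13 dB after compression, so the compressed level is -41 + 13 = -28 dBFS.
Make-up = target − compressed = -26 − (-28) = 2 dB.

2 dB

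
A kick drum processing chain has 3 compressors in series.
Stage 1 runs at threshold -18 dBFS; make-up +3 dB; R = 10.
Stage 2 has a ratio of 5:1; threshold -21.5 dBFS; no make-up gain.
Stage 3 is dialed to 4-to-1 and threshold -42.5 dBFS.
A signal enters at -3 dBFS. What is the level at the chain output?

Stage 1: -3 dBFS is 15 dB over -18 dBFS; at 10:1 that becomes 1.5 dB over, giving -16.5 dBFS; +3 dB make-up → -13.5 dBFS.
Stage 2: 8 dB above -21.5 dBFS, reduced 5:1 to 1.6 dB above → -19.9 dBFS.
Stage 3: 22.6 dB above -42.5 dBFS, reduced 4:1 to 5.65 dB above → -36.85 dBFS.

-36.85 dBFS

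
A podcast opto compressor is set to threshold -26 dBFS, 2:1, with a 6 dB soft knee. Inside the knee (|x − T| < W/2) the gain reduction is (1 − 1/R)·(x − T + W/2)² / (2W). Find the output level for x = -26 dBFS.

-26.375 dBFS

x − T + W/2 = -26 − (-26) + 3 = 3.
GR = (1 − 1/2) × 3² / 12 = 0.5 × 9 / 12 = 0.375 dB.
Output = -26 − 0.375 = -26.375 dBFS.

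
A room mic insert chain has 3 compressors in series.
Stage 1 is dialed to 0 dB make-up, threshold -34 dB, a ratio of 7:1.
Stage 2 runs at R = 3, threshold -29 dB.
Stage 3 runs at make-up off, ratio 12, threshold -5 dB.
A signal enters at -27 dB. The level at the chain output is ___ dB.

Stage 1: overshoot 7 dB → 7/7 = 1 dB → -33 dB.
Stage 2: -33 dB ≤ -29 dB, so stage 2 doesn't engage; output -33 dB.
Stage 3: below threshold (-33 ≤ -5); passes unchanged; output -33 dB.

-33 dB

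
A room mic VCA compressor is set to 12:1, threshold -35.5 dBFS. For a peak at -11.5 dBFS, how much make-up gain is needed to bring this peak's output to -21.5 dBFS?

12 dB

The peak compresses to -35.5 + 24/12 = -33.5 dBFS.
To reach -21.5 dBFS requires -21.5 − (-33.5) = 12 dB of make-up.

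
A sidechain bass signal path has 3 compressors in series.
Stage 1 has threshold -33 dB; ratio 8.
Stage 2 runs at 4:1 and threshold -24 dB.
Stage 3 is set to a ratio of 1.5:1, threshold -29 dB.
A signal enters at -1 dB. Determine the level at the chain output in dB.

-29 dB

Stage 1: 32 dB above -33 dB, reduced 8:1 to 4 dB above → -29 dB.
Stage 2: -29 dB ≤ -24 dB, so stage 2 doesn't engage; output -29 dB.
Stage 3: -29 dB ≤ -29 dB, so stage 3 doesn't engage; output -29 dB.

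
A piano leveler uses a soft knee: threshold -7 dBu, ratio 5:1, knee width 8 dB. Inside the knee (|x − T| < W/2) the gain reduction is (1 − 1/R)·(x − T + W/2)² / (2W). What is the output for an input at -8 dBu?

-8.45 dBu

x − T + W/2 = -8 − (-7) + 4 = 3.
GR = (1 − 1/5) × 3² / 16 = 0.8 × 9 / 16 = 0.45 dB.
Output = -8 − 0.45 = -8.45 dBu.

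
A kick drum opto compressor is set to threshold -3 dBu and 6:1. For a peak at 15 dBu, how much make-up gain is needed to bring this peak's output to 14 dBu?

The peak compresses to -3 + 18/6 = 0 dBu.
To reach 14 dBu requires 14 − 0 = 14 dB of make-up.

14 dB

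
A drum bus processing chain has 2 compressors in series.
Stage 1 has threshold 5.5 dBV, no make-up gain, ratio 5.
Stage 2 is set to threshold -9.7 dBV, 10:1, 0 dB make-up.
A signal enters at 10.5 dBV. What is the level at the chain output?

Stage 1: overshoot 5 dB → 5/5 = 1 dB → 6.5 dBV.
Stage 2: 6.5 dBV is 16.2 dB over -9.7 dBV; at 10:1 that becomes 1.62 dB over, giving -8.08 dBV.

-8.08 dBV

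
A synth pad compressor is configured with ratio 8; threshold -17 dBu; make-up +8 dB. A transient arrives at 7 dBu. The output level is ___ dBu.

Overshoot: 7 − (-17) = 24 dB.
At 8:1 the overshoot is divided by 8, leaving 3 dB above threshold.
So the level is -17 + 3 = -14 dBu; make-up adds 8 dB, giving -6 dBu.

-6 dBu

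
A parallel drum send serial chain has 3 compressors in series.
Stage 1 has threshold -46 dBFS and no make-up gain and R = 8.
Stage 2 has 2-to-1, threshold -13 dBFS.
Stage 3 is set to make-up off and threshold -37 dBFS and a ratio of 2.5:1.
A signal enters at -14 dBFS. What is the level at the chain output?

Stage 1: overshoot 32 dB → 32/8 = 4 dB → -42 dBFS.
Stage 2: -42 dBFS ≤ -13 dBFS, so stage 2 doesn't engage; output -42 dBFS.
Stage 3: -42 dBFS ≤ -37 dBFS, so stage 3 doesn't engage; output -42 dBFS.

-42 dBFS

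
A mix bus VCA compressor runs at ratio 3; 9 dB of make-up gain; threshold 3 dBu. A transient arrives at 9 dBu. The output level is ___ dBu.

14 dBu

9 dBu sits 6 dB over threshold.
3:1 compression reduces that to 6/3 = 2 dB over.
Output = 3 + 2 = 5 dBu; make-up adds 9 dB, giving 14 dBu.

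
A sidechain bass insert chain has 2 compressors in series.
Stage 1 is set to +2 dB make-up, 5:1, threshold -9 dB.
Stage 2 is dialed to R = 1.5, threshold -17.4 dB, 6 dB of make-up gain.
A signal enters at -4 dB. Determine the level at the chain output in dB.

Stage 1: overshoot 5 dB → 5/5 = 1 dB → -8 dB; +2 dB make-up → -6 dB.
Stage 2: overshoot 11.4 dB → 11.4/1.5 = 7.6 dB → -9.8 dB; +6 dB make-up → -3.8 dB.

-3.8 dB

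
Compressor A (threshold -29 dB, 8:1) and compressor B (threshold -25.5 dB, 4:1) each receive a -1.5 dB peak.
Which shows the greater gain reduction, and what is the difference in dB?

A, by 6.0625 dB

A: overshoot 27.5 dB → output overshoot 3.4375 dB → GR 24.0625 dB.
B: overshoot 24 dB → output overshoot 6 dB → GR 18 dB.
Difference: 6.0625 dB in favour of A.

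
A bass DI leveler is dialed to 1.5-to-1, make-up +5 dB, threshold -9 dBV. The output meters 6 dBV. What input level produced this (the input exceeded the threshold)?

Remove make-up: 6 − 5 = 1 dBV.
Post-compression overshoot = 1 − (-9) = 10 dB.
Undo the ratio: input overshoot = 10 × 1.5 = 15 dB, giving input = 6 dBV.

6 dBV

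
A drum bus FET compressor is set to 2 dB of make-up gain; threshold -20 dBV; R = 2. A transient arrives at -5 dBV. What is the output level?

-5 dBV sits 15 dB over threshold.
2:1 compression reduces that to 15/2 = 7.5 dB over.
Output = -20 + 7.5 = -12.5 dBV; make-up adds 2 dB, giving -10.5 dBV.

-10.5 dBV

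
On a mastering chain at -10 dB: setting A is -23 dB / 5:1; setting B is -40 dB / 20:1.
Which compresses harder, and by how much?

A: GR = 13 − 13/5 = 10.4 dB.
B: GR = 30 − 30/20 = 28.5 dB.
B reduces 18.1 dB more.

B, by 18.1 dB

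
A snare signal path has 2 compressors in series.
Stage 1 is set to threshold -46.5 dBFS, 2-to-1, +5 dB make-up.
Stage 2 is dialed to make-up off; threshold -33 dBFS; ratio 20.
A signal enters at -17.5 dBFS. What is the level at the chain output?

-32.7 dBFS

Stage 1: 29 dB above -46.5 dBFS, reduced 2:1 to 14.5 dB above → -32 dBFS; +5 dB make-up → -27 dBFS.
Stage 2: 6 dB above -33 dBFS, reduced 20:1 to 0.3 dB above → -32.7 dBFS.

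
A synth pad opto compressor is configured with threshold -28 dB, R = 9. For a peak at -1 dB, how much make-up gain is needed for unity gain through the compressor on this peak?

Overshoot 27 dB → 27/9 = 3 dB after compression, so the compressed level is -28 + 3 = -25 dB.
Make-up = target − compressed = -1 − (-25) = 24 dB.

24 dB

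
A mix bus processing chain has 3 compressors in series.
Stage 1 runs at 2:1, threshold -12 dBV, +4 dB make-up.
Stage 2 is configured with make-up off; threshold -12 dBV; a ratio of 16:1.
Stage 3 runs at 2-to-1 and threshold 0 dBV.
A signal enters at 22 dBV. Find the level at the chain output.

-10.6875 dBV

Stage 1: overshoot 34 dB → 34/2 = 17 dB → 5 dBV; +4 dB make-up → 9 dBV.
Stage 2: 21 dB above -12 dBV, reduced 16:1 to 1.3125 dB above → -10.6875 dBV.
Stage 3: below threshold (-10.6875 ≤ 0); passes unchanged; output -10.6875 dBV.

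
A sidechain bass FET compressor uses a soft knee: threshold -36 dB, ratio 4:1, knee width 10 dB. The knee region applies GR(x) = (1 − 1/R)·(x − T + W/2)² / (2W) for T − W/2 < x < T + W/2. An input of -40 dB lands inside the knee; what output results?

x − T + W/2 = -40 − (-36) + 5 = 1.
GR = (1 − 1/4) × 1² / 20 = 0.75 × 1 / 20 = 0.0375 dB.
Output = -40 − 0.0375 = -40.0375 dB.

-40.0375 dB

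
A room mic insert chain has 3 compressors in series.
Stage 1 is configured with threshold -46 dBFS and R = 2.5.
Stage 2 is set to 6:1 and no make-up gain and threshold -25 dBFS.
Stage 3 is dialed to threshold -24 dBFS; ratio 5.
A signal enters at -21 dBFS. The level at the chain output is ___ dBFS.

-36 dBFS

Stage 1: 25 dB above -46 dBFS, reduced 2.5:1 to 10 dB above → -36 dBFS.
Stage 2: -36 dBFS is at or below the -25 dBFS threshold — no compression; output -36 dBFS.
Stage 3: -36 dBFS ≤ -24 dBFS, so stage 3 doesn't engage; output -36 dBFS.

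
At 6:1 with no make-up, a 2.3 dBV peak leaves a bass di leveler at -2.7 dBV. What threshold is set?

-3.7 dBV

Input is 6 dB above T (since output overshoot × R = input overshoot: (-2.7 − T)·6 = 2.3 − T gives T = -3.7 dBV).
Check: -3.7 + (2.3 − (-3.7))/6 = -3.7 + 1 = -2.7 dBV. ✓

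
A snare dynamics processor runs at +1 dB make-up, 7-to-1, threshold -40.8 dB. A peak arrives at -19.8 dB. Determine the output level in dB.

-36.8 dB

-19.8 dB sits 21 dB over threshold.
7:1 compression reduces that to 21/7 = 3 dB over.
Output = -40.8 + 3 = -37.8 dB; make-up adds 1 dB, giving -36.8 dB.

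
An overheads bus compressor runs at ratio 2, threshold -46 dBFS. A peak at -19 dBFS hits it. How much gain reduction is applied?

13.5 dB

The signal is 27 dB above threshold.
After 2:1 compression the overshoot becomes 27/2 = 13.5 dB.
Gain reduction = 27 − 13.5 = 13.5 dB.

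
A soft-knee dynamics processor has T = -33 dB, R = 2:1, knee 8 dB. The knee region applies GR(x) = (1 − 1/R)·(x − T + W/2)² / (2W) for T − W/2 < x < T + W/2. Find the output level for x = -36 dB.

x − T + W/2 = -36 − (-33) + 4 = 1.
GR = (1 − 1/2) × 1² / 16 = 0.5 × 1 / 16 = 0.03125 dB.
Output = -36 − 0.03125 = -36.03125 dB.

-36.03125 dB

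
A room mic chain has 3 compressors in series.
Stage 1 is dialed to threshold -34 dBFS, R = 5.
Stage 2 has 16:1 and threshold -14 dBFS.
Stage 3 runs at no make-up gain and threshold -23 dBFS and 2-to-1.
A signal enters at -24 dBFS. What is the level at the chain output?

Stage 1: 10 dB above -34 dBFS, reduced 5:1 to 2 dB above → -32 dBFS.
Stage 2: below threshold (-32 ≤ -14); passes unchanged; output -32 dBFS.
Stage 3: -32 dBFS ≤ -23 dBFS, so stage 3 doesn't engage; output -32 dBFS.

-32 dBFS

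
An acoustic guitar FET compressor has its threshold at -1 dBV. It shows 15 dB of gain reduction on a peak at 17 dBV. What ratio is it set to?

6:1

Input overshoot = 17 − (-1) = 18 dB.
Output overshoot = 18 − 15 = 3 dB.
Ratio = input overshoot / output overshoot = 18 / 3 = 6.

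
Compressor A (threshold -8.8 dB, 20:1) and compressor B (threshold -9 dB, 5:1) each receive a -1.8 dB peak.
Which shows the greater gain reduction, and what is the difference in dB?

A: GR = 7 − 7/20 = 6.65 dB.
B: GR = 7.2 − 7.2/5 = 5.76 dB.
Difference: 0.89 dB in favour of A.

A, by 0.89 dB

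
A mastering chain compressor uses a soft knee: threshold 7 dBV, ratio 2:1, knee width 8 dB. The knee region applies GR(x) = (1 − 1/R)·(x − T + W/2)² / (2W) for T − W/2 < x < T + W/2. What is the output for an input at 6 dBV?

5.71875 dBV

x − T + W/2 = 6 − 7 + 4 = 3.
GR = (1 − 1/2) × 3² / 16 = 0.5 × 9 / 16 = 0.28125 dB.
Output = 6 − 0.28125 = 5.71875 dBV.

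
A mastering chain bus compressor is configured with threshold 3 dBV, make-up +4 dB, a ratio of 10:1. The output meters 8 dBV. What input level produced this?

13 dBV

Stripping the +4 dB make-up gives 4 dBV at the gain stage.
The compressed level sits 4 − 3 = 1 dB over threshold.
Undo the ratio: input overshoot = 1 × 10 = 10 dB, giving input = 13 dBV.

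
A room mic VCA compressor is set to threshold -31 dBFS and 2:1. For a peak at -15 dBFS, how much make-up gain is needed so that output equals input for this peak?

Overshoot 16 dB → 16/2 = 8 dB after compression, so the compressed level is -31 + 8 = -23 dBFS.
Make-up = target − compressed = -15 − (-23) = 8 dB.

8 dB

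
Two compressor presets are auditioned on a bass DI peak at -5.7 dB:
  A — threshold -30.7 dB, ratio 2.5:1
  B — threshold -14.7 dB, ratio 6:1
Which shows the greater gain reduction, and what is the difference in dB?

A: 25 dB over, compressed to 10 dB over, so 15 dB of GR.
B: 9 dB over, compressed to 1.5 dB over, so 7.5 dB of GR.
A reduces 7.5 dB more.

A, by 7.5 dB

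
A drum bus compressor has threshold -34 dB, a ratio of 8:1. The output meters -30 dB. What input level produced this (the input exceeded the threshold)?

That's 4 dB above the -34 dB threshold.
Before 8:1 compression the overshoot was 4 × 8 = 32 dB, so input = -34 + 32 = -2 dB.

-2 dB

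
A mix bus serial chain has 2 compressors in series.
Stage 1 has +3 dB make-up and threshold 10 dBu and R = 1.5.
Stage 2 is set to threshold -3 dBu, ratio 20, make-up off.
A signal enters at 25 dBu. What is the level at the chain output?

-1.7 dBu

Stage 1: overshoot 15 dB → 15/1.5 = 10 dB → 20 dBu; +3 dB make-up → 23 dBu.
Stage 2: 23 dBu is 26 dB over -3 dBu; at 20:1 that becomes 1.3 dB over, giving -1.7 dBu.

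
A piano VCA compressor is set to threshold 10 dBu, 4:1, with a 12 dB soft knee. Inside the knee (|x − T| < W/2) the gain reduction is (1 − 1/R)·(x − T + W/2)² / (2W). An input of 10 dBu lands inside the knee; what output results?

x − T + W/2 = 10 − 10 + 6 = 6.
GR = (1 − 1/4) × 6² / 24 = 0.75 × 36 / 24 = 1.125 dB.
Output = 10 − 1.125 = 8.875 dBu.

8.875 dBu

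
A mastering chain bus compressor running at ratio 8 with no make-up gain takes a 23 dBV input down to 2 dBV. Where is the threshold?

-1 dBV

Input is 24 dB above T (since output overshoot × R = input overshoot: (2 − T)·8 = 23 − T gives T = -1 dBV).
Check: -1 + (23 − (-1))/8 = -1 + 3 = 2 dBV. ✓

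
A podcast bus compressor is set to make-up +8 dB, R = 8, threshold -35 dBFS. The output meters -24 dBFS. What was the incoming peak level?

-11 dBFS

Before make-up, the level was -24 − 8 = -32 dBFS.
The compressed level sits -32 − (-35) = 3 dB over threshold.
Before 8:1 compression the overshoot was 3 × 8 = 24 dB, so input = -35 + 24 = -11 dBFS.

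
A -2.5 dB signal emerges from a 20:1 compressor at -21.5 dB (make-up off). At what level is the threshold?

Gain reduction = -2.5 − (-21.5) = 19 dB; output overshoot = GR / (R − 1) = 19 / 19 = 1 dB.
Threshold = output − output overshoot = -21.5 − 1 = -22.5 dB.

-22.5 dB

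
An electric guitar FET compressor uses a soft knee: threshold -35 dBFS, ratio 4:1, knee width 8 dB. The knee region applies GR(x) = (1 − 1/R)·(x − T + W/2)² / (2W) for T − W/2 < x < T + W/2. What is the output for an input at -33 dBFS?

x − T + W/2 = -33 − (-35) + 4 = 6.
GR = (1 − 1/4) × 6² / 16 = 0.75 × 36 / 16 = 1.6875 dB.
Output = -33 − 1.6875 = -34.6875 dBFS.

-34.6875 dBFS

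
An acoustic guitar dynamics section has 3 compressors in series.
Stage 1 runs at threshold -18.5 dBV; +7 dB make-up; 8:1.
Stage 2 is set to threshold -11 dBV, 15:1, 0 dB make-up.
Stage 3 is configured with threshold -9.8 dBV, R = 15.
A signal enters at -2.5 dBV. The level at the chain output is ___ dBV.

Stage 1: overshoot 16 dB → 16/8 = 2 dB → -16.5 dBV; +7 dB make-up → -9.5 dBV.
Stage 2: -9.5 dBV is 1.5 dB over -11 dBV; at 15:1 that becomes 0.1 dB over, giving -10.9 dBV.
Stage 3: -10.9 dBV ≤ -9.8 dBV, so stage 3 doesn't engage; output -10.9 dBV.

-10.9 dBV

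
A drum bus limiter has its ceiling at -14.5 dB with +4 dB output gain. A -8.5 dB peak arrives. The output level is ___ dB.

At ∞:1, everything above -14.5 dB is held at the ceiling.
Output gain then adds 4 dB: -14.5 + 4 = -10.5 dB.

-10.5 dB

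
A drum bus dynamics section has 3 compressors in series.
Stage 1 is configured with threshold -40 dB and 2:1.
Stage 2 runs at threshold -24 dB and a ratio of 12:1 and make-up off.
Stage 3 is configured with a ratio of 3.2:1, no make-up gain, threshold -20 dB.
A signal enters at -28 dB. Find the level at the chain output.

-34 dB

Stage 1: -28 dB is 12 dB over -40 dB; at 2:1 that becomes 6 dB over, giving -34 dB.
Stage 2: -34 dB is at or below the -24 dB threshold — no compression; output -34 dB.
Stage 3: below threshold (-34 ≤ -20); passes unchanged; output -34 dB.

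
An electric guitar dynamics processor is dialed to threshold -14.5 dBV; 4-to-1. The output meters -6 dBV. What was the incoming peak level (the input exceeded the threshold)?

19.5 dBV

Post-compression overshoot = -6 − (-14.5) = 8.5 dB.
Before 4:1 compression the overshoot was 8.5 × 4 = 34 dB, so input = -14.5 + 34 = 19.5 dBV.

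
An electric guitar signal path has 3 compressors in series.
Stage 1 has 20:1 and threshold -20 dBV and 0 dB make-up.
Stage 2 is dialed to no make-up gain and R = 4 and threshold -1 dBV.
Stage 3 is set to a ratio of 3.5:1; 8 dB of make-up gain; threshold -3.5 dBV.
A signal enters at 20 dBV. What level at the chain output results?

Stage 1: 40 dB above -20 dBV, reduced 20:1 to 2 dB above → -18 dBV.
Stage 2: -18 dBV ≤ -1 dBV, so stage 2 doesn't engage; output -18 dBV.
Stage 3: -18 dBV is at or below the -3.5 dBV threshold — no compression; make-up brings it to -10 dBV.

-10 dBV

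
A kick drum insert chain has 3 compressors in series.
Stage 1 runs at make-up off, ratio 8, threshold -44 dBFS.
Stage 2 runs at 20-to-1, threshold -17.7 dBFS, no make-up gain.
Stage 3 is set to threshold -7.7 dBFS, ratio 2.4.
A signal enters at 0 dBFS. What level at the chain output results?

Stage 1: 44 dB above -44 dBFS, reduced 8:1 to 5.5 dB above → -38.5 dBFS.
Stage 2: -38.5 dBFS is at or below the -17.7 dBFS threshold — no compression; output -38.5 dBFS.
Stage 3: -38.5 dBFS ≤ -7.7 dBFS, so stage 3 doesn't engage; output -38.5 dBFS.

-38.5 dBFS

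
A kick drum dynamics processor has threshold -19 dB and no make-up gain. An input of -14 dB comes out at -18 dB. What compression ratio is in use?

Input overshoot = -14 − (-19) = 5 dB; output overshoot = -18 − (-19) = 1 dB.
Ratio = 5 / 1 = 5.

5:1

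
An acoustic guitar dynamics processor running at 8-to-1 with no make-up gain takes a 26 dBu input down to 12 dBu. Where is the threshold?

Input is 16 dB above T (since output overshoot × R = input overshoot: (12 − T)·8 = 26 − T gives T = 10 dBu).
Check: 10 + (26 − 10)/8 = 10 + 2 = 12 dBu. ✓

10 dBu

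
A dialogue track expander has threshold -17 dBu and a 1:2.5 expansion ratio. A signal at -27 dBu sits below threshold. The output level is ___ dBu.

Undershoot = (-17) − (-27) = 10 dB.
At 1:2.5, that expands to 25 dB under threshold.
Output = -17 − 25 = -42 dBu.

-42 dBu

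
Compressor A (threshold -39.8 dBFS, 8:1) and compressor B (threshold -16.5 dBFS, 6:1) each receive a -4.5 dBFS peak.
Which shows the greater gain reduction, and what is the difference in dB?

A, by 20.8875 dB

A: 35.3 dB over, compressed to 4.4125 dB over, so 30.8875 dB of GR.
B: 12 dB over, compressed to 2 dB over, so 10 dB of GR.
A applies 20.8875 dB more gain reduction.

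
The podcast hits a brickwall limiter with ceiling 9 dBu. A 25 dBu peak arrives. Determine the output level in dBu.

At ∞:1, everything above 9 dBu is held at the ceiling.

9 dBu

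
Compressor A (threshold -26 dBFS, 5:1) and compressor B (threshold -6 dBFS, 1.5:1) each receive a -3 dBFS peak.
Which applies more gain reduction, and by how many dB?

A, by 17.4 dB

A: overshoot 23 dB → output overshoot 4.6 dB → GR 18.4 dB.
B: overshoot 3 dB → output overshoot 2 dB → GR 1 dB.
A applies 17.4 dB more gain reduction.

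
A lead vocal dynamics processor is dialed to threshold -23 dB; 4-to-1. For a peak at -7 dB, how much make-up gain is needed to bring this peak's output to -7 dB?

Without make-up, output = threshold + overshoot/4 = -23 + 4 = -19 dB.
Gap to target: 12 dB.

12 dB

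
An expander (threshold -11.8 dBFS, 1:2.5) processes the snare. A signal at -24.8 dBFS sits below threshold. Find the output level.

The input is 13 dB below the -11.8 dBFS threshold.
A 1:2.5 expander multiplies undershoot by 2.5: 13 × 2.5 = 32.5 dB below threshold.
Output = -11.8 − 32.5 = -44.3 dBFS.

-44.3 dBFS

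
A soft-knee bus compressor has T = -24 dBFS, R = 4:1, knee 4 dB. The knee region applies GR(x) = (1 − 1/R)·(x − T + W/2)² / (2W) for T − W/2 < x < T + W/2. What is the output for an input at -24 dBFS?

x − T + W/2 = -24 − (-24) + 2 = 2.
GR = (1 − 1/4) × 2² / 8 = 0.75 × 4 / 8 = 0.375 dB.
Output = -24 − 0.375 = -24.375 dBFS.

-24.375 dBFS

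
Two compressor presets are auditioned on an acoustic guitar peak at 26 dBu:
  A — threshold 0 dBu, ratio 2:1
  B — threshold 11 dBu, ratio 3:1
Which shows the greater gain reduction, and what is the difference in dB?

A: overshoot 26 dB → output overshoot 13 dB → GR 13 dB.
B: overshoot 15 dB → output overshoot 5 dB → GR 10 dB.
A applies 3 dB more gain reduction.

A, by 3 dB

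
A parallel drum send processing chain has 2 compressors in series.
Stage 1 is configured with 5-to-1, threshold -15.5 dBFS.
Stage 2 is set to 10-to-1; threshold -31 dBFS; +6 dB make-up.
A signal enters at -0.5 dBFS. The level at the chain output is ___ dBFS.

Stage 1: 15 dB above -15.5 dBFS, reduced 5:1 to 3 dB above → -12.5 dBFS.
Stage 2: -12.5 dBFS is 18.5 dB over -31 dBFS; at 10:1 that becomes 1.85 dB over, giving -29.15 dBFS; +6 dB make-up → -23.15 dBFS.

-23.15 dBFS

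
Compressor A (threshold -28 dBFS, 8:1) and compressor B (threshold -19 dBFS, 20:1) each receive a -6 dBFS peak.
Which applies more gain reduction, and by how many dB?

A, by 6.9 dB

A: GR = 22 − 22/8 = 19.25 dB.
B: GR = 13 − 13/20 = 12.35 dB.
A applies 6.9 dB more gain reduction.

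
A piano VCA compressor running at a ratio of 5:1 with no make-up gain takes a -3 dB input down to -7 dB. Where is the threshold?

Let T be the threshold. Output overshoot = (input overshoot)/R, so -7 − T = (-3 − T)/5.
5·(-7 − T) = -3 − T → 4·T = -35 − (-3) = -32.
T = -32/4 = -8 dB.

-8 dB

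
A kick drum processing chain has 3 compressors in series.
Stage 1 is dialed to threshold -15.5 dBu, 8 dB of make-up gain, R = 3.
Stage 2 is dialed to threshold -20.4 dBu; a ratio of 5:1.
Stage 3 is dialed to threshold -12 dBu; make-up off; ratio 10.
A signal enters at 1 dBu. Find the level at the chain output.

-16.72 dBu

Stage 1: overshoot 16.5 dB → 16.5/3 = 5.5 dB → -10 dBu; +8 dB make-up → -2 dBu.
Stage 2: overshoot 18.4 dB → 18.4/5 = 3.68 dB → -16.72 dBu.
Stage 3: -16.72 dBu ≤ -12 dBu, so stage 3 doesn't engage; output -16.72 dBu.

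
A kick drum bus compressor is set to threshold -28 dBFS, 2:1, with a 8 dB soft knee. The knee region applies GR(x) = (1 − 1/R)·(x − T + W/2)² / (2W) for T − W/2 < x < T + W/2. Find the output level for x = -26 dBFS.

-27.125 dBFS

x − T + W/2 = -26 − (-28) + 4 = 6.
GR = (1 − 1/2) × 6² / 16 = 0.5 × 36 / 16 = 1.125 dB.
Output = -26 − 1.125 = -27.125 dBFS.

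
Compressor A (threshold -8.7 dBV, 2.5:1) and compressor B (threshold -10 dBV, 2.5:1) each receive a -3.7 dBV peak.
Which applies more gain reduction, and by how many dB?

A: GR = 5 − 5/2.5 = 3 dB.
B: GR = 6.3 − 6.3/2.5 = 3.78 dB.
Difference: 0.78 dB in favour of B.

B, by 0.78 dB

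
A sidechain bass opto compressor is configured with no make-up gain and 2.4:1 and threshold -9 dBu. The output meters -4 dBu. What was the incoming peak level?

Post-compression overshoot = -4 − (-9) = 5 dB.
Before 2.4:1 compression the overshoot was 5 × 2.4 = 12 dB, so input = -9 + 12 = 3 dBu.

3 dBu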